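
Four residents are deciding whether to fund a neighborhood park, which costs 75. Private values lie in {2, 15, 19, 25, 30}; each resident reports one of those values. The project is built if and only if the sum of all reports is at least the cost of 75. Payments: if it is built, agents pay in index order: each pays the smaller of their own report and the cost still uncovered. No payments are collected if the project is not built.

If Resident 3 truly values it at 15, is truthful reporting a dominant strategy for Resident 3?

No

Consider the case where Resident 1 reports 15, Resident 2 reports 30 and Resident 4 reports 30.
Truthful report 15: project built, pays 15, utility 15 - 15 = 0.
Report 2 instead: project built, pays 2, utility 15 - 2 = 13.
Since 13 > 0, reporting 2 is strictly better here, so truthful reporting is not dominant.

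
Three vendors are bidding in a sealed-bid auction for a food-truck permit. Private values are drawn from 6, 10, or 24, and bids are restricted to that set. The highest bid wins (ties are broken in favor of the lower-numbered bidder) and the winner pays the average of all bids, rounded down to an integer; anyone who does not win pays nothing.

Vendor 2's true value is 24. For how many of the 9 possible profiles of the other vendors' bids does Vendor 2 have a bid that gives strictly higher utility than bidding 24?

Others bid (6, 6): truth gives 12; bid 10 gives 17 > 12. Violating.
Others bid (6, 10): truth gives 11; bid 10 gives 16 > 11. Violating.
Others bid (6, 24): truth gives 6; no alternative beats it.
Others bid (10, 6): truth gives 11; no alternative beats it.
(Checking all 9 profiles: 2 have a profitable deviation, 7 do not.)

2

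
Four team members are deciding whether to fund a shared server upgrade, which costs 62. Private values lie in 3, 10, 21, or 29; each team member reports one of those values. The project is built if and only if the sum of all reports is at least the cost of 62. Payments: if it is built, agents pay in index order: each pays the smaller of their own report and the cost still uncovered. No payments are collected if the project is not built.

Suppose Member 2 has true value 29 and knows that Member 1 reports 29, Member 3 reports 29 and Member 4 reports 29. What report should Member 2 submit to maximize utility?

3

Report 3: project built, pays 3, utility 29 - 3 = 26.
Report 10: project built, pays 10, utility 29 - 10 = 19.
Report 21: project built, pays 21, utility 29 - 21 = 8.
Report 29: project built, pays 29, utility 29 - 29 = 0.
The best choice is 3 with utility 26.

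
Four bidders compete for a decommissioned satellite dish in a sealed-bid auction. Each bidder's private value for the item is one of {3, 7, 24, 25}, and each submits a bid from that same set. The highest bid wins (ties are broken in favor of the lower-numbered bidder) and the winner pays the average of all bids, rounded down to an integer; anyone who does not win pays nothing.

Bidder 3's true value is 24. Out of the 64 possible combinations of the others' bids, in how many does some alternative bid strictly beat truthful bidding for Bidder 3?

Others bid (3, 3, 3): truth gives 16; bid 7 gives 20 > 16. Violating.
Others bid (3, 3, 7): truth gives 15; bid 7 gives 19 > 15. Violating.
Others bid (3, 3, 25): truth gives 0; bid 25 gives 10 > 0. Violating.
Others bid (3, 7, 25): truth gives 0; bid 25 gives 9 > 0. Violating.
Others bid (3, 3, 24): truth gives 11; no alternative beats it.
Others bid (3, 7, 3): truth gives 15; no alternative beats it.
(Checking all 64 profiles: 24 have a profitable deviation, 40 do not.)

24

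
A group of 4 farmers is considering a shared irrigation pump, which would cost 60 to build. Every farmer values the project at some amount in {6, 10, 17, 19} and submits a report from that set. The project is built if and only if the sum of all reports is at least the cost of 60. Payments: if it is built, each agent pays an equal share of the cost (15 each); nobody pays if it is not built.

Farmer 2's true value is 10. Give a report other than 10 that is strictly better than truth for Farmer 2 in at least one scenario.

Suppose Farmer 1 reports 17, Farmer 3 reports 17 and Farmer 4 reports 17.
Report 10: project built, pays 15, utility 10 - 15 = -5.
Report 6: project not built, utility 0.
So reporting 6 beats truth here (0 > -5).

6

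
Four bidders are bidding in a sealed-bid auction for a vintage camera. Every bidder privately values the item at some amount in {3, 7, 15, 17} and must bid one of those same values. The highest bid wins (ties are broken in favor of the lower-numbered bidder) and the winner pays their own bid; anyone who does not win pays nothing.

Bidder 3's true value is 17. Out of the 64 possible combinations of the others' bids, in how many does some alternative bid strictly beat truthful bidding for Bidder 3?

12

Others bid (3, 3, 3): truth gives 0; bid 7 gives 10 > 0. Violating.
Others bid (3, 3, 7): truth gives 0; bid 7 gives 10 > 0. Violating.
Others bid (3, 3, 15): truth gives 0; bid 15 gives 2 > 0. Violating.
Others bid (3, 7, 3): truth gives 0; bid 15 gives 2 > 0. Violating.
Others bid (3, 3, 17): truth gives 0; no alternative beats it.
Others bid (3, 7, 17): truth gives 0; no alternative beats it.
(Checking all 64 profiles: 12 have a profitable deviation, 52 do not.)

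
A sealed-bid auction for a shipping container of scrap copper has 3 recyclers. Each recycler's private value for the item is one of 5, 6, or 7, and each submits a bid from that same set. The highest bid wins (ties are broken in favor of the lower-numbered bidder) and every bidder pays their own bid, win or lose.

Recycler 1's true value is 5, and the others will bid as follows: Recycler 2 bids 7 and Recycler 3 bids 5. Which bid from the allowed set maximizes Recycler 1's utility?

Bid 5: loses but pays 5, utility -5.
Bid 6: loses but pays 6, utility -6.
Bid 7: wins, pays 7, utility 5 - 7 = -2.
The best choice is 7 with utility -2.

7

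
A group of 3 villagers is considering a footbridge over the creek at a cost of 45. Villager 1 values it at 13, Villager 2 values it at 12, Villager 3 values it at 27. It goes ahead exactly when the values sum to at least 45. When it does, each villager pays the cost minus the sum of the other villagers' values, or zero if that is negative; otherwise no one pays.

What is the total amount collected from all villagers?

31

Total value 52 ≥ cost 45, so it is built.
Villager 1: others sum to 39; max(0, 45 - 39) = 6.
Villager 2: others sum to 40; max(0, 45 - 40) = 5.
Villager 3: others sum to 25; max(0, 45 - 25) = 20.
Total collected = 6 + 5 + 20 = 31.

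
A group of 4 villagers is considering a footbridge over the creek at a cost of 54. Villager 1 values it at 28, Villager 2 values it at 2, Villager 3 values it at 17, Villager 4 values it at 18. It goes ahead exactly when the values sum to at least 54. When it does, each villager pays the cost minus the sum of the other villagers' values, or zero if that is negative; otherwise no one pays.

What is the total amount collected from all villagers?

Total value 65 ≥ cost 54, so it is built.
Villager 1: others sum to 37; max(0, 54 - 37) = 17.
Villager 2: others sum to 63; max(0, 54 - 63) = 0.
Villager 3: others sum to 48; max(0, 54 - 48) = 6.
Villager 4: others sum to 47; max(0, 54 - 47) = 7.
Total collected = 17 + 0 + 6 + 7 = 30.

30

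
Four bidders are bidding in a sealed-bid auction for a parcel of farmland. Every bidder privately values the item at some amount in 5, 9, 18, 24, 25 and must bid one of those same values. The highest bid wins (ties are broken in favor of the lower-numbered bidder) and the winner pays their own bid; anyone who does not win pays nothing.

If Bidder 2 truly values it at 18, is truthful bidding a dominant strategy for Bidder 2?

No

Consider the case where Bidder 1 bids 5, Bidder 3 bids 5 and Bidder 4 bids 5.
Truthful bid 18: wins, pays 18, utility 18 - 18 = 0.
Bid 9 instead: wins, pays 9, utility 18 - 9 = 9.
Since 9 > 0, bidding 9 is strictly better here, so truthful bidding is not dominant.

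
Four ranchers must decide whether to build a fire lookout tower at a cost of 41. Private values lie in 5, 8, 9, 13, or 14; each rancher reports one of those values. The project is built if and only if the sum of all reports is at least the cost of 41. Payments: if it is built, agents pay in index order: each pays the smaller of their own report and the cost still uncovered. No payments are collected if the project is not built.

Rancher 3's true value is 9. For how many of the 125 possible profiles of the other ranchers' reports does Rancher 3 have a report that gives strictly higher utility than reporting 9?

Others report (5, 14, 14): truth gives 0; report 8 gives 1 > 0. Violating.
Others report (8, 13, 13): truth gives 0; report 8 gives 1 > 0. Violating.
Others report (8, 13, 14): truth gives 0; report 8 gives 1 > 0. Violating.
Others report (8, 14, 13): truth gives 0; report 8 gives 1 > 0. Violating.
Others report (5, 5, 5): truth gives 0; no alternative beats it.
Others report (5, 5, 8): truth gives 0; no alternative beats it.
(Checking all 125 profiles: 35 have a profitable deviation, 90 do not.)

35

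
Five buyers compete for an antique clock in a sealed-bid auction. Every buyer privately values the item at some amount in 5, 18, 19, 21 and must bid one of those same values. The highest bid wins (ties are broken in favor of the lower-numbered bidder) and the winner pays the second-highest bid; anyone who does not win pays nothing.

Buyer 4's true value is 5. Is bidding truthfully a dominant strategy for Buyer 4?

Check each profile of the others' bids and compare truth against every alternative bid.
Others bid (5, 5, 5, 18): truth gives 0, best alternative gives -13.
Others bid (5, 5, 5, 5): truth gives 0, best alternative gives 0.
Others bid (5, 5, 5, 19): truth gives 0, best alternative gives 0.
Others bid (5, 5, 5, 21): truth gives 0, best alternative gives 0.
Others bid (5, 5, 18, 5): truth gives 0, best alternative gives 0.
Others bid (5, 5, 18, 18): truth gives 0, best alternative gives 0.
(Remaining 250 profiles checked similarly; truth is weakly best in each.)
In every case the truthful bid is at least as good as any alternative, so it is a dominant strategy.

Yes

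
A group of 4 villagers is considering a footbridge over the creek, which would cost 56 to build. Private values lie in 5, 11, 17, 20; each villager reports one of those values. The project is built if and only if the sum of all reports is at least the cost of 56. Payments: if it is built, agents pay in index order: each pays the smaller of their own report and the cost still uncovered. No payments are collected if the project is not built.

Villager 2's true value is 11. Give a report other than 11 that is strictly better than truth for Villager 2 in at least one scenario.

5

Suppose Villager 1 reports 11, Villager 3 reports 20 and Villager 4 reports 20.
Report 11: project built, pays 11, utility 11 - 11 = 0.
Report 5: project built, pays 5, utility 11 - 5 = 6.
So reporting 5 beats truth here (6 > 0).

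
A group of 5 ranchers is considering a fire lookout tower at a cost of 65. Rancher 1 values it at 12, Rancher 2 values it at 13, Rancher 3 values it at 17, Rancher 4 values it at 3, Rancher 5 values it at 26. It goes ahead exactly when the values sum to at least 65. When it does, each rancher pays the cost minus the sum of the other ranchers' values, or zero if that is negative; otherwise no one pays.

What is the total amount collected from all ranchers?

Total value 71 ≥ cost 65, so it is built.
Rancher 1: others sum to 59; max(0, 65 - 59) = 6.
Rancher 2: others sum to 58; max(0, 65 - 58) = 7.
Rancher 3: others sum to 54; max(0, 65 - 54) = 11.
Rancher 4: others sum to 68; max(0, 65 - 68) = 0.
Rancher 5: others sum to 45; max(0, 65 - 45) = 20.
Total collected = 6 + 7 + 11 + 0 + 20 = 44.

44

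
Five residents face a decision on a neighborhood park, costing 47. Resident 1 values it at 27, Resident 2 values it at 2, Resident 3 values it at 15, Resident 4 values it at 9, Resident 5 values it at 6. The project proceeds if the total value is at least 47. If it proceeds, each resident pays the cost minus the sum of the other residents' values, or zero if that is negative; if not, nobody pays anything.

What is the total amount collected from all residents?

18

Total value 59 ≥ cost 47, so it is built.
Resident 1: others sum to 32; max(0, 47 - 32) = 15.
Resident 2: others sum to 57; max(0, 47 - 57) = 0.
Resident 3: others sum to 44; max(0, 47 - 44) = 3.
Resident 4: others sum to 50; max(0, 47 - 50) = 0.
Resident 5: others sum to 53; max(0, 47 - 53) = 0.
Total collected = 15 + 0 + 3 + 0 + 0 = 18.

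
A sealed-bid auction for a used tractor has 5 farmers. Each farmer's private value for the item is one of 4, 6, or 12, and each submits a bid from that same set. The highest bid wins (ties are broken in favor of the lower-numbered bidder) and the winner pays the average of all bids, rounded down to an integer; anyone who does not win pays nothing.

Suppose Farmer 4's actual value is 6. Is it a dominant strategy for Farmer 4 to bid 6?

Check each profile of the others' bids and compare truth against every alternative bid.
Others bid (4, 4, 4, 6): truth gives 2, best alternative gives 0.
Others bid (4, 4, 4, 4): truth gives 2, best alternative gives 1.
Others bid (4, 4, 4, 12): truth gives 0, best alternative gives 0.
Others bid (4, 4, 6, 4): truth gives 0, best alternative gives 0.
Others bid (4, 4, 6, 6): truth gives 0, best alternative gives 0.
Others bid (4, 4, 6, 12): truth gives 0, best alternative gives 0.
(Remaining 75 profiles checked similarly; truth is weakly best in each.)
In every case the truthful bid is at least as good as any alternative, so it is a dominant strategy.

Yes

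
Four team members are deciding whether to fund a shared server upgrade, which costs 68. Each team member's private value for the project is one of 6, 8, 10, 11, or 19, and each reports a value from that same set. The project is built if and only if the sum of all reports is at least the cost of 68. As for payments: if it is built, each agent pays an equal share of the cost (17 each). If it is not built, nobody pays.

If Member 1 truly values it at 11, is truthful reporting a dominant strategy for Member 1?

No

Consider the case where Member 2 reports 19, Member 3 reports 19 and Member 4 reports 19.
Truthful report 11: project built, pays 17, utility 11 - 17 = -6.
Report 6 instead: project not built, utility 0.
Since 0 > -6, reporting 6 is strictly better here, so truthful reporting is not dominant.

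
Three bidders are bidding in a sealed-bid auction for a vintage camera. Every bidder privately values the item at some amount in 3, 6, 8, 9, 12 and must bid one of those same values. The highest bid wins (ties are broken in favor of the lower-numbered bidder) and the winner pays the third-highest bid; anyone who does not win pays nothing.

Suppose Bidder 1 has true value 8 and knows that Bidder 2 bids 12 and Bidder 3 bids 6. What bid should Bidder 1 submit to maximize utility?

12

Bid 3: loses, pays 0, utility 0.
Bid 6: loses, pays 0, utility 0.
Bid 8: loses, pays 0, utility 0.
Bid 9: loses, pays 0, utility 0.
Bid 12: wins, pays 6, utility 8 - 6 = 2.
The best choice is 12 with utility 2.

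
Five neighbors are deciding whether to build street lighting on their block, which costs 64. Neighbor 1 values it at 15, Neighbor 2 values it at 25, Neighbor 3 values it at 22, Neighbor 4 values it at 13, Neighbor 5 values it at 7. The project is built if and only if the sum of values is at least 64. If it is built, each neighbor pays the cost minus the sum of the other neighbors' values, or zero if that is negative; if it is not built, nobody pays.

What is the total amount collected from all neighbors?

Total value 82 ≥ cost 64, so it is built.
Neighbor 1: others sum to 67; max(0, 64 - 67) = 0.
Neighbor 2: others sum to 57; max(0, 64 - 57) = 7.
Neighbor 3: others sum to 60; max(0, 64 - 60) = 4.
Neighbor 4: others sum to 69; max(0, 64 - 69) = 0.
Neighbor 5: others sum to 75; max(0, 64 - 75) = 0.
Total collected = 0 + 7 + 4 + 0 + 0 = 11.

11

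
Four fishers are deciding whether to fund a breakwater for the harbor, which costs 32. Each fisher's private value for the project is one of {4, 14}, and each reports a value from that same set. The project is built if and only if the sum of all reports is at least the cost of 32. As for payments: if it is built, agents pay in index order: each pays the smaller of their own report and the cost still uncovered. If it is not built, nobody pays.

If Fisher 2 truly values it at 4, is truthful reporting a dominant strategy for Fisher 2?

Check each profile of the others' reports and compare truth against every alternative report.
Others report (4, 4, 14): truth gives 0, best alternative gives -10.
Others report (4, 14, 4): truth gives 0, best alternative gives -10.
Others report (4, 14, 14): truth gives 0, best alternative gives -10.
Others report (14, 4, 4): truth gives 0, best alternative gives -10.
Others report (14, 4, 14): truth gives 0, best alternative gives -10.
Others report (14, 14, 4): truth gives 0, best alternative gives -10.
(Remaining 2 profiles checked similarly; truth is weakly best in each.)
In every case the truthful report is at least as good as any alternative, so it is a dominant strategy.

Yes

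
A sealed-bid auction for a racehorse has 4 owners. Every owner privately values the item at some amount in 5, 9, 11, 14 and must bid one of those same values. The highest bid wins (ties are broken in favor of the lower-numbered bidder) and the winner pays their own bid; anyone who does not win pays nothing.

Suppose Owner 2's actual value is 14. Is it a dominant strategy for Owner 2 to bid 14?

Consider the case where Owner 1 bids 5, Owner 3 bids 5 and Owner 4 bids 5.
Truthful bid 14: wins, pays 14, utility 14 - 14 = 0.
Bid 9 instead: wins, pays 9, utility 14 - 9 = 5.
Since 5 > 0, bidding 9 is strictly better here, so truthful bidding is not dominant.

No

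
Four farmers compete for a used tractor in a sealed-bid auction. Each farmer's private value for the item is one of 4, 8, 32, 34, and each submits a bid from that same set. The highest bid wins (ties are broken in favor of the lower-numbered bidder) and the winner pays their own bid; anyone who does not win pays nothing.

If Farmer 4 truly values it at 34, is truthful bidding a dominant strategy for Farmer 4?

No

Consider the case where Farmer 1 bids 4, Farmer 2 bids 4 and Farmer 3 bids 4.
Truthful bid 34: wins, pays 34, utility 34 - 34 = 0.
Bid 8 instead: wins, pays 8, utility 34 - 8 = 26.
Since 26 > 0, bidding 8 is strictly better here, so truthful bidding is not dominant.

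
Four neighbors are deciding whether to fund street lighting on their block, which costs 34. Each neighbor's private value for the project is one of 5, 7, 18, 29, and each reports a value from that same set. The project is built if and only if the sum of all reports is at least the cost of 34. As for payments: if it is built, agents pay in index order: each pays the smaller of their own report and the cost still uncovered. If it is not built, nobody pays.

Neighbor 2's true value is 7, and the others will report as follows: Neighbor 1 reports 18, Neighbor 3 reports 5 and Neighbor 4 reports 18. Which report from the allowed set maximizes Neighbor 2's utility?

5

Report 5: project built, pays 5, utility 7 - 5 = 2.
Report 7: project built, pays 7, utility 7 - 7 = 0.
Report 18: project built, pays 16, utility 7 - 16 = -9.
Report 29: project built, pays 16, utility 7 - 16 = -9.
The best choice is 5 with utility 2.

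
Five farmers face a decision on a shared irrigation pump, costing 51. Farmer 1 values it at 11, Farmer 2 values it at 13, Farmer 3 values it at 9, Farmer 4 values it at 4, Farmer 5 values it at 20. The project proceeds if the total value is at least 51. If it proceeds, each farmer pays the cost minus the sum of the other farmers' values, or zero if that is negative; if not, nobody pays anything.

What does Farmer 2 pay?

Total value 57 ≥ cost 51, so the project is built.
The other farmers' values sum to 44.
Cost minus that sum is 51 - 44 = 7.

7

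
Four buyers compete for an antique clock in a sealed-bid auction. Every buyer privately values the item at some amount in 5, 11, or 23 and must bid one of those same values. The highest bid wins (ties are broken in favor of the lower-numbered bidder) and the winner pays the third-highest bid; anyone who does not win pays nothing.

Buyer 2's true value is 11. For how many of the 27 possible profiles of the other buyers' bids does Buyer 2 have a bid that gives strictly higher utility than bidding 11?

Others bid (5, 5, 23): truth gives 0; bid 23 gives 6 > 0. Violating.
Others bid (5, 23, 5): truth gives 0; bid 23 gives 6 > 0. Violating.
Others bid (11, 5, 5): truth gives 0; bid 23 gives 6 > 0. Violating.
Others bid (5, 5, 5): truth gives 6; no alternative beats it.
Others bid (5, 5, 11): truth gives 6; no alternative beats it.
(Checking all 27 profiles: 3 have a profitable deviation, 24 do not.)

3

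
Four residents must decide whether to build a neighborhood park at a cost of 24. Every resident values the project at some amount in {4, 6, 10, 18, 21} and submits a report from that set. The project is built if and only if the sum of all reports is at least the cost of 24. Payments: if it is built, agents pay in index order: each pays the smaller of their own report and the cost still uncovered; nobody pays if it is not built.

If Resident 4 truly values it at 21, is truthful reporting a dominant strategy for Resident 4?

Check each profile of the others' reports and compare truth against every alternative report.
Others report (4, 4, 18): truth gives 21, best alternative gives 21.
Others report (4, 4, 21): truth gives 21, best alternative gives 21.
Others report (4, 6, 18): truth gives 21, best alternative gives 21.
Others report (4, 6, 21): truth gives 21, best alternative gives 21.
Others report (4, 10, 10): truth gives 21, best alternative gives 21.
Others report (4, 10, 18): truth gives 21, best alternative gives 21.
(Remaining 119 profiles checked similarly; truth is weakly best in each.)
In every case the truthful report is at least as good as any alternative, so it is a dominant strategy.

Yes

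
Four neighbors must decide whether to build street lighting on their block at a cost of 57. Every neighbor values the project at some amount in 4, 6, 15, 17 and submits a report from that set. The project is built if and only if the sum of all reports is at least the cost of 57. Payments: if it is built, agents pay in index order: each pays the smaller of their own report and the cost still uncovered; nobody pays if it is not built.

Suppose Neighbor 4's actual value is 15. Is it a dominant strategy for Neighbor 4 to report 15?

Check each profile of the others' reports and compare truth against every alternative report.
Others report (17, 17, 17): truth gives 9, best alternative gives 9.
Others report (15, 17, 17): truth gives 7, best alternative gives 7.
Others report (17, 15, 17): truth gives 7, best alternative gives 7.
Others report (17, 17, 15): truth gives 7, best alternative gives 7.
Others report (15, 15, 17): truth gives 5, best alternative gives 5.
Others report (15, 17, 15): truth gives 5, best alternative gives 5.
(Remaining 58 profiles checked similarly; truth is weakly best in each.)
In every case the truthful report is at least as good as any alternative, so it is a dominant strategy.

Yes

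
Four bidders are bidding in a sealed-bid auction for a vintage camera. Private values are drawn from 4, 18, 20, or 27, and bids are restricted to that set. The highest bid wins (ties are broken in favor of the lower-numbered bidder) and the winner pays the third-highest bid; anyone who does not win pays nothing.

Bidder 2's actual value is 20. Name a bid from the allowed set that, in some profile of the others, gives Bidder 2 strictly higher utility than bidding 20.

Suppose Bidder 1 bids 4, Bidder 3 bids 4 and Bidder 4 bids 27.
Bid 20: loses, pays 0, utility 0.
Bid 27: wins, pays 4, utility 20 - 4 = 16.
So bidding 27 beats truth here (16 > 0).

27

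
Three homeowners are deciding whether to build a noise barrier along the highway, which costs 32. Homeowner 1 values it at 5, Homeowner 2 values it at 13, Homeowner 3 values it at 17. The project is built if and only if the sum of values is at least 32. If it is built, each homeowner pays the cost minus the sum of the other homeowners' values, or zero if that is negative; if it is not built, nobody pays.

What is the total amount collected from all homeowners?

26

Total value 35 ≥ cost 32, so it is built.
Homeowner 1: others sum to 30; max(0, 32 - 30) = 2.
Homeowner 2: others sum to 22; max(0, 32 - 22) = 10.
Homeowner 3: others sum to 18; max(0, 32 - 18) = 14.
Total collected = 2 + 10 + 14 = 26.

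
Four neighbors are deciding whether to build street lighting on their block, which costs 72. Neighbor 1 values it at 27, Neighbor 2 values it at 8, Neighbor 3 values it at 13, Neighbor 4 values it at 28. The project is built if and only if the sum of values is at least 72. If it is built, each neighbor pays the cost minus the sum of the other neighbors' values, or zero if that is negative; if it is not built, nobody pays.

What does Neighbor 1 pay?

Total value 76 ≥ cost 72, so the project is built.
The other neighbors' values sum to 49.
Cost minus that sum is 72 - 49 = 23.

23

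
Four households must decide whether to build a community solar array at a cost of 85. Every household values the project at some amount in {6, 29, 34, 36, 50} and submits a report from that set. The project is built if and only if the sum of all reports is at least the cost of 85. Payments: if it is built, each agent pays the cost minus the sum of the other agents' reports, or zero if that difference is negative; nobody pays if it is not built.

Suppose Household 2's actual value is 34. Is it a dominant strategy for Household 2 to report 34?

Yes

Check each profile of the others' reports and compare truth against every alternative report.
Others report (6, 29, 50): truth gives 34, best alternative gives 34.
Others report (6, 34, 50): truth gives 34, best alternative gives 34.
Others report (6, 36, 50): truth gives 34, best alternative gives 34.
Others report (6, 50, 29): truth gives 34, best alternative gives 34.
Others report (6, 50, 34): truth gives 34, best alternative gives 34.
Others report (6, 50, 36): truth gives 34, best alternative gives 34.
(Remaining 119 profiles checked similarly; truth is weakly best in each.)
In every case the truthful report is at least as good as any alternative, so it is a dominant strategy.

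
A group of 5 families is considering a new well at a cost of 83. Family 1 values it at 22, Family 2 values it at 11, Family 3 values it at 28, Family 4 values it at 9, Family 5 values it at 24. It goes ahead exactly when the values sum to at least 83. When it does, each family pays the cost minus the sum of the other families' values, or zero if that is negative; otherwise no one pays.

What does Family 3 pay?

Total value 94 ≥ cost 83, so the project is built.
The other families' values sum to 66.
Cost minus that sum is 83 - 66 = 17.

17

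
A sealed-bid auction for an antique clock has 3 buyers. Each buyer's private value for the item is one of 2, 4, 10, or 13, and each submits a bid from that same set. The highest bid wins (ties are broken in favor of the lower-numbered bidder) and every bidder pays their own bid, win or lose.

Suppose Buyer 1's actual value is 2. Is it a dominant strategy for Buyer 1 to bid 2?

Yes

Check each profile of the others' bids and compare truth against every alternative bid.
Others bid (2, 2): truth gives 0, best alternative gives -2.
Others bid (2, 10): truth gives -2, best alternative gives -4.
Others bid (2, 13): truth gives -2, best alternative gives -4.
Others bid (4, 10): truth gives -2, best alternative gives -4.
Others bid (4, 13): truth gives -2, best alternative gives -4.
Others bid (10, 2): truth gives -2, best alternative gives -4.
(Remaining 10 profiles checked similarly; truth is weakly best in each.)
In every case the truthful bid is at least as good as any alternative, so it is a dominant strategy.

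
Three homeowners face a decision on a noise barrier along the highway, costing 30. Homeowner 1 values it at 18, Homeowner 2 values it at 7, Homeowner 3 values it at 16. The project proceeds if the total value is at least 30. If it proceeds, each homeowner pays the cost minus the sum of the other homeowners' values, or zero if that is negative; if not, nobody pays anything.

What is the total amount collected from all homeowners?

Total value 41 ≥ cost 30, so it is built.
Homeowner 1: others sum to 23; max(0, 30 - 23) = 7.
Homeowner 2: others sum to 34; max(0, 30 - 34) = 0.
Homeowner 3: others sum to 25; max(0, 30 - 25) = 5.
Total collected = 7 + 0 + 5 = 12.

12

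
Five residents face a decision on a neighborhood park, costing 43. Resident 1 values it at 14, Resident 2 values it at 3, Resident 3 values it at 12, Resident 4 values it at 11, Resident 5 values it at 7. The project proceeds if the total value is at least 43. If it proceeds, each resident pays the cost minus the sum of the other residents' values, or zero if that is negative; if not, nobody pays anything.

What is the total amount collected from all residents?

Total value 47 ≥ cost 43, so it is built.
Resident 1: others sum to 33; max(0, 43 - 33) = 10.
Resident 2: others sum to 44; max(0, 43 - 44) = 0.
Resident 3: others sum to 35; max(0, 43 - 35) = 8.
Resident 4: others sum to 36; max(0, 43 - 36) = 7.
Resident 5: others sum to 40; max(0, 43 - 40) = 3.
Total collected = 10 + 0 + 8 + 7 + 3 = 28.

28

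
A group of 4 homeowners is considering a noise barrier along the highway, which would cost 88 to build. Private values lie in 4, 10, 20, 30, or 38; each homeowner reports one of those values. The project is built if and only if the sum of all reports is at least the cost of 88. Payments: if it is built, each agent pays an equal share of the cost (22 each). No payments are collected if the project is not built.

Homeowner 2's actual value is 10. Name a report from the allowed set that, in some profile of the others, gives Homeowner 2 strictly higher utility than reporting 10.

4

Suppose Homeowner 1 reports 4, Homeowner 3 reports 38 and Homeowner 4 reports 38.
Report 10: project built, pays 22, utility 10 - 22 = -12.
Report 4: project not built, utility 0.
So reporting 4 beats truth here (0 > -12).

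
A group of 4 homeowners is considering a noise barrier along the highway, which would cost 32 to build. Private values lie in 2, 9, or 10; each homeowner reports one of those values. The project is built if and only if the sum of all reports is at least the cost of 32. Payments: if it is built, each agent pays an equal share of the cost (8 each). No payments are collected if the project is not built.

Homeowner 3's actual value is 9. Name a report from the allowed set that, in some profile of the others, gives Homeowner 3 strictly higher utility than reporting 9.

10

Suppose Homeowner 1 reports 2, Homeowner 2 reports 10 and Homeowner 4 reports 10.
Report 9: project not built, utility 0.
Report 10: project built, pays 8, utility 9 - 8 = 1.
So reporting 10 beats truth here (1 > 0).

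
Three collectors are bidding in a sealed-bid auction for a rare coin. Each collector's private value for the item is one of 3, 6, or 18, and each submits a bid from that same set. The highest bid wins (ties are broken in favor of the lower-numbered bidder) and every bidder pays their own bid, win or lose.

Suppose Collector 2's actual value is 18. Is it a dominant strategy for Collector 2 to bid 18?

Consider the case where Collector 1 bids 3 and Collector 3 bids 3.
Truthful bid 18: wins, pays 18, utility 18 - 18 = 0.
Bid 6 instead: wins, pays 6, utility 18 - 6 = 12.
Since 12 > 0, bidding 6 is strictly better here, so truthful bidding is not dominant.

No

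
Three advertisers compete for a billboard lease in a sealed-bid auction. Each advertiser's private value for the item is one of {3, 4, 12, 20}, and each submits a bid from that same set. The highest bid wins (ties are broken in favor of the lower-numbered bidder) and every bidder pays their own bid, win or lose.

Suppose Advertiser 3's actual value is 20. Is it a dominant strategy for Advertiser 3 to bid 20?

Consider the case where Advertiser 1 bids 3 and Advertiser 2 bids 3.
Truthful bid 20: wins, pays 20, utility 20 - 20 = 0.
Bid 4 instead: wins, pays 4, utility 20 - 4 = 16.
Since 16 > 0, bidding 4 is strictly better here, so truthful bidding is not dominant.

No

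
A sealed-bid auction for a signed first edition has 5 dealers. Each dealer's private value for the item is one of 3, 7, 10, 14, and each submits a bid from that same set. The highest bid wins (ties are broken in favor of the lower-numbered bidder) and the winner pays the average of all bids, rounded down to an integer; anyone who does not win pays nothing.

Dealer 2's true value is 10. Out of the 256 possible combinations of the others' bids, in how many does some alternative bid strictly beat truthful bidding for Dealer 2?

Others bid (3, 3, 3, 3): truth gives 6; bid 7 gives 7 > 6. Violating.
Others bid (3, 3, 3, 7): truth gives 5; bid 7 gives 6 > 5. Violating.
Others bid (3, 3, 3, 14): truth gives 0; bid 14 gives 3 > 0. Violating.
Others bid (3, 3, 7, 3): truth gives 5; bid 7 gives 6 > 5. Violating.
Others bid (3, 3, 3, 10): truth gives 5; no alternative beats it.
Others bid (3, 3, 7, 10): truth gives 4; no alternative beats it.
(Checking all 256 profiles: 84 have a profitable deviation, 172 do not.)

84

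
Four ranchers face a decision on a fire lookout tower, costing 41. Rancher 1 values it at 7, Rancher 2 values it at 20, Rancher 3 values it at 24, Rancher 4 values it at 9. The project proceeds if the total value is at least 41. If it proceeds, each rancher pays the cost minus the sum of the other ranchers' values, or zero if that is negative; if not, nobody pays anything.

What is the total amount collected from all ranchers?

6

Total value 60 ≥ cost 41, so it is built.
Rancher 1: others sum to 53; max(0, 41 - 53) = 0.
Rancher 2: others sum to 40; max(0, 41 - 40) = 1.
Rancher 3: others sum to 36; max(0, 41 - 36) = 5.
Rancher 4: others sum to 51; max(0, 41 - 51) = 0.
Total collected = 0 + 1 + 5 + 0 = 6.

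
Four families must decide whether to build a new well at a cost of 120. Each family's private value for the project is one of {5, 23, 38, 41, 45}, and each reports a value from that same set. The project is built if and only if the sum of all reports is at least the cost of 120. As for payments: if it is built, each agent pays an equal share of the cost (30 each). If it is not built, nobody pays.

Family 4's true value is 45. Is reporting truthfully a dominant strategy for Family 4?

Check each profile of the others' reports and compare truth against every alternative report.
Others report (5, 38, 38): truth gives 15, best alternative gives 15.
Others report (5, 38, 41): truth gives 15, best alternative gives 15.
Others report (5, 38, 45): truth gives 15, best alternative gives 15.
Others report (5, 41, 38): truth gives 15, best alternative gives 15.
Others report (5, 41, 41): truth gives 15, best alternative gives 15.
Others report (5, 41, 45): truth gives 15, best alternative gives 15.
(Remaining 119 profiles checked similarly; truth is weakly best in each.)
In every case the truthful report is at least as good as any alternative, so it is a dominant strategy.

Yes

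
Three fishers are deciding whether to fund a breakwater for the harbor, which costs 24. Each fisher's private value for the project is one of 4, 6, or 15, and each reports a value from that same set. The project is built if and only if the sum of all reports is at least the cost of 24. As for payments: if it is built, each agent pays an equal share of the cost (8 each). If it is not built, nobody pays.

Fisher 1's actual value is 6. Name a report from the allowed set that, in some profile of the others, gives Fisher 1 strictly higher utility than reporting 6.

Suppose Fisher 2 reports 4 and Fisher 3 reports 15.
Report 6: project built, pays 8, utility 6 - 8 = -2.
Report 4: project not built, utility 0.
So reporting 4 beats truth here (0 > -2).

4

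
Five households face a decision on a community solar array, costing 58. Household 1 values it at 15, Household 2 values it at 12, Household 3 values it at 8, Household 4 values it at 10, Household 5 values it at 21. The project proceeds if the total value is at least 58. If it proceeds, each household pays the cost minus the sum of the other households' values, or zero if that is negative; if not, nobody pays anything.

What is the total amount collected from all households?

Total value 66 ≥ cost 58, so it is built.
Household 1: others sum to 51; max(0, 58 - 51) = 7.
Household 2: others sum to 54; max(0, 58 - 54) = 4.
Household 3: others sum to 58; max(0, 58 - 58) = 0.
Household 4: others sum to 56; max(0, 58 - 56) = 2.
Household 5: others sum to 45; max(0, 58 - 45) = 13.
Total collected = 7 + 4 + 0 + 2 + 13 = 26.

26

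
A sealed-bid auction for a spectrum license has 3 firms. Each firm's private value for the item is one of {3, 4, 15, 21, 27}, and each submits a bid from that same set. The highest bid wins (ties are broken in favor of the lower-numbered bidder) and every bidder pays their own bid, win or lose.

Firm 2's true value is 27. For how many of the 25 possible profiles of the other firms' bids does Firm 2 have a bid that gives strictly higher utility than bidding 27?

Others bid (3, 3): truth gives 0; bid 4 gives 23 > 0. Violating.
Others bid (3, 4): truth gives 0; bid 4 gives 23 > 0. Violating.
Others bid (3, 15): truth gives 0; bid 15 gives 12 > 0. Violating.
Others bid (3, 21): truth gives 0; bid 21 gives 6 > 0. Violating.
Others bid (3, 27): truth gives 0; no alternative beats it.
Others bid (4, 27): truth gives 0; no alternative beats it.
(Checking all 25 profiles: 17 have a profitable deviation, 8 do not.)

17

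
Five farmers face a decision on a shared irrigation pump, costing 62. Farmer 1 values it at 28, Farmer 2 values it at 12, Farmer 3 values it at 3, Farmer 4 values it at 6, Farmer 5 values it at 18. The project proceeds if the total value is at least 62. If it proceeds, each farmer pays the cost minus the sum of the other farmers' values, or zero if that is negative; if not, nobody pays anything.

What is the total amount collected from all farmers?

Total value 67 ≥ cost 62, so it is built.
Farmer 1: others sum to 39; max(0, 62 - 39) = 23.
Farmer 2: others sum to 55; max(0, 62 - 55) = 7.
Farmer 3: others sum to 64; max(0, 62 - 64) = 0.
Farmer 4: others sum to 61; max(0, 62 - 61) = 1.
Farmer 5: others sum to 49; max(0, 62 - 49) = 13.
Total collected = 23 + 7 + 0 + 1 + 13 = 44.

44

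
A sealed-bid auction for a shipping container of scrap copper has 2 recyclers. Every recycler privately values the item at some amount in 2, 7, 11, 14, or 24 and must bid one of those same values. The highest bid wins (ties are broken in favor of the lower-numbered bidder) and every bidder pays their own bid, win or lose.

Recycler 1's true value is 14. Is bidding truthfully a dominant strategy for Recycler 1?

No

Consider the case where Recycler 2 bids 2.
Truthful bid 14: wins, pays 14, utility 14 - 14 = 0.
Bid 2 instead: wins, pays 2, utility 14 - 2 = 12.
Since 12 > 0, bidding 2 is strictly better here, so truthful bidding is not dominant.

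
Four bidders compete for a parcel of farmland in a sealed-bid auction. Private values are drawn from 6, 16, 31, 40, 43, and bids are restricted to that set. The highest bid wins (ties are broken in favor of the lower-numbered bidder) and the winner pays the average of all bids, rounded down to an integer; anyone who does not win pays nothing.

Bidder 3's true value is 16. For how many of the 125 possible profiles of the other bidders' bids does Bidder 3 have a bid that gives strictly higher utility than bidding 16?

Others bid (6, 16, 6): truth gives 0; bid 31 gives 2 > 0. Violating.
Others bid (16, 6, 6): truth gives 0; bid 31 gives 2 > 0. Violating.
Others bid (6, 6, 6): truth gives 8; no alternative beats it.
Others bid (6, 6, 16): truth gives 5; no alternative beats it.
(Checking all 125 profiles: 2 have a profitable deviation, 123 do not.)

2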